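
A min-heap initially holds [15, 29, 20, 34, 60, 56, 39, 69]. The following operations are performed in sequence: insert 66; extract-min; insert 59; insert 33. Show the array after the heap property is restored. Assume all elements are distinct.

[20, 29, 39, 34, 33, 56, 66, 69, 59, 60]

insert 66:
  append 66 at index 8 → [15, 29, 20, 34, 60, 56, 39, 69, 66] (no swap needed)
extract-min → returns 15:
  remove root 15; move last element 66 to root → [66, 29, 20, 34, 60, 56, 39, 69]
  66 vs smaller child 20 at index 2, swap → [20, 29, 66, 34, 60, 56, 39, 69]
  66 vs smaller child 39 at index 6, swap → [20, 29, 39, 34, 60, 56, 66, 69]
insert 59:
  append 59 at index 8 → [20, 29, 39, 34, 60, 56, 66, 69, 59] (no swap needed)
insert 33:
  append 33 at index 9 → [20, 29, 39, 34, 60, 56, 66, 69, 59, 33]
  33 < parent 60 at index 4, swap → [20, 29, 39, 34, 33, 56, 66, 69, 59, 60]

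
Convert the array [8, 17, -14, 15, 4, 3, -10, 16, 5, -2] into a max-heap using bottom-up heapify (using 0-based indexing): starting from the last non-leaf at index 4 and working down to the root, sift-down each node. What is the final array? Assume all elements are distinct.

[17, 16, 3, 15, 4, -14, -10, 8, 5, -2]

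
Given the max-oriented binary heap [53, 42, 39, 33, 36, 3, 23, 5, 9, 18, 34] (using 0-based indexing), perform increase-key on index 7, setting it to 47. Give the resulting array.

[53, 47, 39, 42, 36, 3, 23, 33, 9, 18, 34]

set index 7 from 5 to 47 → [53, 42, 39, 33, 36, 3, 23, 47, 9, 18, 34]
47 > parent 33 at index 3, swap → [53, 42, 39, 47, 36, 3, 23, 33, 9, 18, 34]
47 > parent 42 at index 1, swap → [53, 47, 39, 42, 36, 3, 23, 33, 9, 18, 34]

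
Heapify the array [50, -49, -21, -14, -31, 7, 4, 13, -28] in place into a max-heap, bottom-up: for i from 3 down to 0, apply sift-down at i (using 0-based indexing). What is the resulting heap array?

sift down from index 3:
  -14 vs larger child 13 at index 7, swap → [50, -49, -21, 13, -31, 7, 4, -14, -28]
sift down from index 2:
  -21 vs larger child 7 at index 5, swap → [50, -49, 7, 13, -31, -21, 4, -14, -28]
sift down from index 1:
  -49 vs larger child 13 at index 3, swap → [50, 13, 7, -49, -31, -21, 4, -14, -28]
  -49 vs larger child -14 at index 7, swap → [50, 13, 7, -14, -31, -21, 4, -49, -28]
sift down from index 0: already satisfies heap property

[50, 13, 7, -14, -31, -21, 4, -49, -28]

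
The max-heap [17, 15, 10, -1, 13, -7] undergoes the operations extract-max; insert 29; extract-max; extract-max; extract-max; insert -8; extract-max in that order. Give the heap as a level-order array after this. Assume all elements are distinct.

[-1, -8, -7]

extract-max → returns 17:
  remove root 17; move last element -7 to root → [-7, 15, 10, -1, 13]
  -7 vs larger child 15 at index 1, swap → [15, -7, 10, -1, 13]
  -7 vs larger child 13 at index 4, swap → [15, 13, 10, -1, -7]
insert 29:
  append 29 at index 5 → [15, 13, 10, -1, -7, 29]
  29 > parent 10 at index 2, swap → [15, 13, 29, -1, -7, 10]
  29 > parent 15 at index 0, swap → [29, 13, 15, -1, -7, 10]
extract-max → returns 29:
  remove root 29; move last element 10 to root → [10, 13, 15, -1, -7]
  10 vs larger child 15 at index 2, swap → [15, 13, 10, -1, -7]
extract-max → returns 15:
  remove root 15; move last element -7 to root → [-7, 13, 10, -1]
  -7 vs larger child 13 at index 1, swap → [13, -7, 10, -1]
  -7 vs only child -1 at index 3, swap → [13, -1, 10, -7]
extract-max → returns 13:
  remove root 13; move last element -7 to root → [-7, -1, 10]
  -7 vs larger child 10 at index 2, swap → [10, -1, -7]
insert -8:
  append -8 at index 3 → [10, -1, -7, -8] (no swap needed)
extract-max → returns 10:
  remove root 10; move last element -8 to root → [-8, -1, -7]
  -8 vs larger child -1 at index 1, swap → [-1, -8, -7]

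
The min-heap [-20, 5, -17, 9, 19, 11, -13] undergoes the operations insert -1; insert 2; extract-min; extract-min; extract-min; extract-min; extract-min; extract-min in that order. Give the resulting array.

insert -1:
  append -1 at index 7 → [-20, 5, -17, 9, 19, 11, -13, -1]
  -1 < parent 9 at index 3, swap → [-20, 5, -17, -1, 19, 11, -13, 9]
  -1 < parent 5 at index 1, swap → [-20, -1, -17, 5, 19, 11, -13, 9]
insert 2:
  append 2 at index 8 → [-20, -1, -17, 5, 19, 11, -13, 9, 2]
  2 < parent 5 at index 3, swap → [-20, -1, -17, 2, 19, 11, -13, 9, 5]
extract-min → returns -20:
  remove root -20; move last element 5 to root → [5, -1, -17, 2, 19, 11, -13, 9]
  5 vs smaller child -17 at index 2, swap → [-17, -1, 5, 2, 19, 11, -13, 9]
  5 vs smaller child -13 at index 6, swap → [-17, -1, -13, 2, 19, 11, 5, 9]
extract-min → returns -17:
  remove root -17; move last element 9 to root → [9, -1, -13, 2, 19, 11, 5]
  9 vs smaller child -13 at index 2, swap → [-13, -1, 9, 2, 19, 11, 5]
  9 vs smaller child 5 at index 6, swap → [-13, -1, 5, 2, 19, 11, 9]
extract-min → returns -13:
  remove root -13; move last element 9 to root → [9, -1, 5, 2, 19, 11]
  9 vs smaller child -1 at index 1, swap → [-1, 9, 5, 2, 19, 11]
  9 vs smaller child 2 at index 3, swap → [-1, 2, 5, 9, 19, 11]
extract-min → returns -1:
  remove root -1; move last element 11 to root → [11, 2, 5, 9, 19]
  11 vs smaller child 2 at index 1, swap → [2, 11, 5, 9, 19]
  11 vs smaller child 9 at index 3, swap → [2, 9, 5, 11, 19]
extract-min → returns 2:
  remove root 2; move last element 19 to root → [19, 9, 5, 11]
  19 vs smaller child 5 at index 2, swap → [5, 9, 19, 11]
extract-min → returns 5:
  remove root 5; move last element 11 to root → [11, 9, 19]
  11 vs smaller child 9 at index 1, swap → [9, 11, 19]

[9, 11, 19]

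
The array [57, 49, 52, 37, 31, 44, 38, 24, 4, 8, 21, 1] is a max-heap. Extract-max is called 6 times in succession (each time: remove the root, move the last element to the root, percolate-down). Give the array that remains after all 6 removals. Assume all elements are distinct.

[31, 24, 8, 4, 21, 1]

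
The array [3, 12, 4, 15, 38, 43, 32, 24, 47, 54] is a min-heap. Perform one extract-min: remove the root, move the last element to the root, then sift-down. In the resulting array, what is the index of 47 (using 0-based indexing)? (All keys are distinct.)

remove root 3; move last element 54 to root → [54, 12, 4, 15, 38, 43, 32, 24, 47]
54 vs smaller child 4 at index 2, swap → [4, 12, 54, 15, 38, 43, 32, 24, 47]
54 vs smaller child 32 at index 6, swap → [4, 12, 32, 15, 38, 43, 54, 24, 47]
resulting array: [4, 12, 32, 15, 38, 43, 54, 24, 47]

8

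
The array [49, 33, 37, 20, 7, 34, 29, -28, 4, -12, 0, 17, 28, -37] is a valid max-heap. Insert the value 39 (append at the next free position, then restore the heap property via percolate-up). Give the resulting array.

append 39 at index 14 → [49, 33, 37, 20, 7, 34, 29, -28, 4, -12, 0, 17, 28, -37, 39]
39 > parent 29 at index 6, swap → [49, 33, 37, 20, 7, 34, 39, -28, 4, -12, 0, 17, 28, -37, 29]
39 > parent 37 at index 2, swap → [49, 33, 39, 20, 7, 34, 37, -28, 4, -12, 0, 17, 28, -37, 29]

[49, 33, 39, 20, 7, 34, 37, -28, 4, -12, 0, 17, 28, -37, 29]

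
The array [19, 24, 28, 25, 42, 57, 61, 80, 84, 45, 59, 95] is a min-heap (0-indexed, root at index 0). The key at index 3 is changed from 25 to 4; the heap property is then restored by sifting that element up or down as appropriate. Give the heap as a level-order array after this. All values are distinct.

[4, 19, 28, 24, 42, 57, 61, 80, 84, 45, 59, 95]

set index 3 from 25 to 4 → [19, 24, 28, 4, 42, 57, 61, 80, 84, 45, 59, 95]
4 < parent 24 at index 1, swap → [19, 4, 28, 24, 42, 57, 61, 80, 84, 45, 59, 95]
4 < parent 19 at index 0, swap → [4, 19, 28, 24, 42, 57, 61, 80, 84, 45, 59, 95]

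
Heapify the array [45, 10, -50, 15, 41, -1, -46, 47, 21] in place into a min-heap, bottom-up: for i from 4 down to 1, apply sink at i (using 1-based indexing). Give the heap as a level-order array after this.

[-50, 10, -46, 15, 41, -1, 45, 47, 21]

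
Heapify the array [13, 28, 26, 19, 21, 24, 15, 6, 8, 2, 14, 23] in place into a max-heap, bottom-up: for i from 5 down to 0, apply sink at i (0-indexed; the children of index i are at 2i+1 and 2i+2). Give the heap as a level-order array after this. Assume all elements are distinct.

[28, 21, 26, 19, 14, 24, 15, 6, 8, 2, 13, 23]

sift down from index 5: already satisfies heap property
sift down from index 4: already satisfies heap property
sift down from index 3: already satisfies heap property
sift down from index 2: already satisfies heap property
sift down from index 1: already satisfies heap property
sift down from index 0:
  13 vs larger child 28 at index 1, swap → [28, 13, 26, 19, 21, 24, 15, 6, 8, 2, 14, 23]
  13 vs larger child 21 at index 4, swap → [28, 21, 26, 19, 13, 24, 15, 6, 8, 2, 14, 23]
  13 vs larger child 14 at index 10, swap → [28, 21, 26, 19, 14, 24, 15, 6, 8, 2, 13, 23]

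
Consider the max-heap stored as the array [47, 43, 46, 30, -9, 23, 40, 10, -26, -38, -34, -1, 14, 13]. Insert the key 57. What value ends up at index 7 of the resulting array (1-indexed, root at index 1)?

append 57 at index 15 → [47, 43, 46, 30, -9, 23, 40, 10, -26, -38, -34, -1, 14, 13, 57]
57 > parent 40 at index 7, swap → [47, 43, 46, 30, -9, 23, 57, 10, -26, -38, -34, -1, 14, 13, 40]
57 > parent 46 at index 3, swap → [47, 43, 57, 30, -9, 23, 46, 10, -26, -38, -34, -1, 14, 13, 40]
57 > parent 47 at index 1, swap → [57, 43, 47, 30, -9, 23, 46, 10, -26, -38, -34, -1, 14, 13, 40]
resulting array: [57, 43, 47, 30, -9, 23, 46, 10, -26, -38, -34, -1, 14, 13, 40]

46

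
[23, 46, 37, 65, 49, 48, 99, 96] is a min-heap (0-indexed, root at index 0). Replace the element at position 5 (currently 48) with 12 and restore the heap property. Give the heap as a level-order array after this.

[12, 46, 23, 65, 49, 37, 99, 96]

set index 5 from 48 to 12 → [23, 46, 37, 65, 49, 12, 99, 96]
12 < parent 37 at index 2, swap → [23, 46, 12, 65, 49, 37, 99, 96]
12 < parent 23 at index 0, swap → [12, 46, 23, 65, 49, 37, 99, 96]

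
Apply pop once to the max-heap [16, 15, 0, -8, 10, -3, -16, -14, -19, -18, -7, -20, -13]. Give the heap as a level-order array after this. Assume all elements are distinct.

[15, 10, 0, -8, -7, -3, -16, -14, -19, -18, -13, -20]

remove root 16; move last element -13 to root → [-13, 15, 0, -8, 10, -3, -16, -14, -19, -18, -7, -20]
-13 vs larger child 15 at index 1, swap → [15, -13, 0, -8, 10, -3, -16, -14, -19, -18, -7, -20]
-13 vs larger child 10 at index 4, swap → [15, 10, 0, -8, -13, -3, -16, -14, -19, -18, -7, -20]
-13 vs larger child -7 at index 10, swap → [15, 10, 0, -8, -7, -3, -16, -14, -19, -18, -13, -20]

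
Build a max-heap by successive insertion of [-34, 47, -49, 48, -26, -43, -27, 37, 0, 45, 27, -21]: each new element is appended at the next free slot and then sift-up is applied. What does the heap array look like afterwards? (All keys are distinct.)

Insert -34:
  append -34 at index 0 → [-34] (no swap needed)
Insert 47:
  append 47 at index 1 → [-34, 47]
  47 > parent -34 at index 0, swap → [47, -34]
Insert -49:
  append -49 at index 2 → [47, -34, -49] (no swap needed)
Insert 48:
  append 48 at index 3 → [47, -34, -49, 48]
  48 > parent -34 at index 1, swap → [47, 48, -49, -34]
  48 > parent 47 at index 0, swap → [48, 47, -49, -34]
Insert -26:
  append -26 at index 4 → [48, 47, -49, -34, -26] (no swap needed)
Insert -43:
  append -43 at index 5 → [48, 47, -49, -34, -26, -43]
  -43 > parent -49 at index 2, swap → [48, 47, -43, -34, -26, -49]
Insert -27:
  append -27 at index 6 → [48, 47, -43, -34, -26, -49, -27]
  -27 > parent -43 at index 2, swap → [48, 47, -27, -34, -26, -49, -43]
Insert 37:
  append 37 at index 7 → [48, 47, -27, -34, -26, -49, -43, 37]
  37 > parent -34 at index 3, swap → [48, 47, -27, 37, -26, -49, -43, -34]
Insert 0:
  append 0 at index 8 → [48, 47, -27, 37, -26, -49, -43, -34, 0] (no swap needed)
Insert 45:
  append 45 at index 9 → [48, 47, -27, 37, -26, -49, -43, -34, 0, 45]
  45 > parent -26 at index 4, swap → [48, 47, -27, 37, 45, -49, -43, -34, 0, -26]
Insert 27:
  append 27 at index 10 → [48, 47, -27, 37, 45, -49, -43, -34, 0, -26, 27] (no swap needed)
Insert -21:
  append -21 at index 11 → [48, 47, -27, 37, 45, -49, -43, -34, 0, -26, 27, -21]
  -21 > parent -49 at index 5, swap → [48, 47, -27, 37, 45, -21, -43, -34, 0, -26, 27, -49]
  -21 > parent -27 at index 2, swap → [48, 47, -21, 37, 45, -27, -43, -34, 0, -26, 27, -49]

[48, 47, -21, 37, 45, -27, -43, -34, 0, -26, 27, -49]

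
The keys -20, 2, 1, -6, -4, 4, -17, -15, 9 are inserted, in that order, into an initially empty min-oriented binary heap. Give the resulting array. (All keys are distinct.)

[-20, -15, -17, -6, -4, 4, 1, 2, 9]

Insert -20:
  append -20 at index 0 → [-20] (no swap needed)
Insert 2:
  append 2 at index 1 → [-20, 2] (no swap needed)
Insert 1:
  append 1 at index 2 → [-20, 2, 1] (no swap needed)
Insert -6:
  append -6 at index 3 → [-20, 2, 1, -6]
  -6 < parent 2 at index 1, swap → [-20, -6, 1, 2]
Insert -4:
  append -4 at index 4 → [-20, -6, 1, 2, -4] (no swap needed)
Insert 4:
  append 4 at index 5 → [-20, -6, 1, 2, -4, 4] (no swap needed)
Insert -17:
  append -17 at index 6 → [-20, -6, 1, 2, -4, 4, -17]
  -17 < parent 1 at index 2, swap → [-20, -6, -17, 2, -4, 4, 1]
Insert -15:
  append -15 at index 7 → [-20, -6, -17, 2, -4, 4, 1, -15]
  -15 < parent 2 at index 3, swap → [-20, -6, -17, -15, -4, 4, 1, 2]
  -15 < parent -6 at index 1, swap → [-20, -15, -17, -6, -4, 4, 1, 2]
Insert 9:
  append 9 at index 8 → [-20, -15, -17, -6, -4, 4, 1, 2, 9] (no swap needed)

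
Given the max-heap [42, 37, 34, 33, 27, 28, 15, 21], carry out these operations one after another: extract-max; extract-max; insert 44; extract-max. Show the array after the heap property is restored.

[34, 33, 28, 21, 27, 15]

extract-max → returns 42:
  remove root 42; move last element 21 to root → [21, 37, 34, 33, 27, 28, 15]
  21 vs larger child 37 at index 1, swap → [37, 21, 34, 33, 27, 28, 15]
  21 vs larger child 33 at index 3, swap → [37, 33, 34, 21, 27, 28, 15]
extract-max → returns 37:
  remove root 37; move last element 15 to root → [15, 33, 34, 21, 27, 28]
  15 vs larger child 34 at index 2, swap → [34, 33, 15, 21, 27, 28]
  15 vs only child 28 at index 5, swap → [34, 33, 28, 21, 27, 15]
insert 44:
  append 44 at index 6 → [34, 33, 28, 21, 27, 15, 44]
  44 > parent 28 at index 2, swap → [34, 33, 44, 21, 27, 15, 28]
  44 > parent 34 at index 0, swap → [44, 33, 34, 21, 27, 15, 28]
extract-max → returns 44:
  remove root 44; move last element 28 to root → [28, 33, 34, 21, 27, 15]
  28 vs larger child 34 at index 2, swap → [34, 33, 28, 21, 27, 15]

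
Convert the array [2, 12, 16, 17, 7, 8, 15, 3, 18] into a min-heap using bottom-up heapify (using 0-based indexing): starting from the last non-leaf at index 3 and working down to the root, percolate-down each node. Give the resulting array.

[2, 3, 8, 12, 7, 16, 15, 17, 18]

sift down from index 3:
  17 vs smaller child 3 at index 7, swap → [2, 12, 16, 3, 7, 8, 15, 17, 18]
sift down from index 2:
  16 vs smaller child 8 at index 5, swap → [2, 12, 8, 3, 7, 16, 15, 17, 18]
sift down from index 1:
  12 vs smaller child 3 at index 3, swap → [2, 3, 8, 12, 7, 16, 15, 17, 18]
sift down from index 0: already satisfies heap property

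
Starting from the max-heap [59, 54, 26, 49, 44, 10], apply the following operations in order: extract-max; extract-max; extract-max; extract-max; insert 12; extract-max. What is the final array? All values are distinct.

[12, 10]

extract-max → returns 59:
  remove root 59; move last element 10 to root → [10, 54, 26, 49, 44]
  10 vs larger child 54 at index 1, swap → [54, 10, 26, 49, 44]
  10 vs larger child 49 at index 3, swap → [54, 49, 26, 10, 44]
extract-max → returns 54:
  remove root 54; move last element 44 to root → [44, 49, 26, 10]
  44 vs larger child 49 at index 1, swap → [49, 44, 26, 10]
extract-max → returns 49:
  remove root 49; move last element 10 to root → [10, 44, 26]
  10 vs larger child 44 at index 1, swap → [44, 10, 26]
extract-max → returns 44:
  remove root 44; move last element 26 to root → [26, 10] (no swap needed)
insert 12:
  append 12 at index 2 → [26, 10, 12] (no swap needed)
extract-max → returns 26:
  remove root 26; move last element 12 to root → [12, 10] (no swap needed)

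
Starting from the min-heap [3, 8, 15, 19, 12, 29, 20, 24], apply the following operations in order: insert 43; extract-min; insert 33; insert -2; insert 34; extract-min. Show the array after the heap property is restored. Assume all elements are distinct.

[8, 12, 15, 19, 34, 29, 20, 24, 33, 43]

insert 43:
  append 43 at index 8 → [3, 8, 15, 19, 12, 29, 20, 24, 43] (no swap needed)
extract-min → returns 3:
  remove root 3; move last element 43 to root → [43, 8, 15, 19, 12, 29, 20, 24]
  43 vs smaller child 8 at index 1, swap → [8, 43, 15, 19, 12, 29, 20, 24]
  43 vs smaller child 12 at index 4, swap → [8, 12, 15, 19, 43, 29, 20, 24]
insert 33:
  append 33 at index 8 → [8, 12, 15, 19, 43, 29, 20, 24, 33] (no swap needed)
insert -2:
  append -2 at index 9 → [8, 12, 15, 19, 43, 29, 20, 24, 33, -2]
  -2 < parent 43 at index 4, swap → [8, 12, 15, 19, -2, 29, 20, 24, 33, 43]
  -2 < parent 12 at index 1, swap → [8, -2, 15, 19, 12, 29, 20, 24, 33, 43]
  -2 < parent 8 at index 0, swap → [-2, 8, 15, 19, 12, 29, 20, 24, 33, 43]
insert 34:
  append 34 at index 10 → [-2, 8, 15, 19, 12, 29, 20, 24, 33, 43, 34] (no swap needed)
extract-min → returns -2:
  remove root -2; move last element 34 to root → [34, 8, 15, 19, 12, 29, 20, 24, 33, 43]
  34 vs smaller child 8 at index 1, swap → [8, 34, 15, 19, 12, 29, 20, 24, 33, 43]
  34 vs smaller child 12 at index 4, swap → [8, 12, 15, 19, 34, 29, 20, 24, 33, 43]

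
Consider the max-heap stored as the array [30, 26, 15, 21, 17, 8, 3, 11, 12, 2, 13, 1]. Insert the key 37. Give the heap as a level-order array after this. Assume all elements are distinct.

[37, 26, 30, 21, 17, 15, 3, 11, 12, 2, 13, 1, 8]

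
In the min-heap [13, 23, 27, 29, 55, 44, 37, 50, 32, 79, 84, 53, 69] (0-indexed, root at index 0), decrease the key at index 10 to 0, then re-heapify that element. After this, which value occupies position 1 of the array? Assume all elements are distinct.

13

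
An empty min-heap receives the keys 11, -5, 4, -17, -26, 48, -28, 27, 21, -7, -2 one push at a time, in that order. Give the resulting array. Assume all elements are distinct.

Insert 11:
  append 11 at index 0 → [11] (no swap needed)
Insert -5:
  append -5 at index 1 → [11, -5]
  -5 < parent 11 at index 0, swap → [-5, 11]
Insert 4:
  append 4 at index 2 → [-5, 11, 4] (no swap needed)
Insert -17:
  append -17 at index 3 → [-5, 11, 4, -17]
  -17 < parent 11 at index 1, swap → [-5, -17, 4, 11]
  -17 < parent -5 at index 0, swap → [-17, -5, 4, 11]
Insert -26:
  append -26 at index 4 → [-17, -5, 4, 11, -26]
  -26 < parent -5 at index 1, swap → [-17, -26, 4, 11, -5]
  -26 < parent -17 at index 0, swap → [-26, -17, 4, 11, -5]
Insert 48:
  append 48 at index 5 → [-26, -17, 4, 11, -5, 48] (no swap needed)
Insert -28:
  append -28 at index 6 → [-26, -17, 4, 11, -5, 48, -28]
  -28 < parent 4 at index 2, swap → [-26, -17, -28, 11, -5, 48, 4]
  -28 < parent -26 at index 0, swap → [-28, -17, -26, 11, -5, 48, 4]
Insert 27:
  append 27 at index 7 → [-28, -17, -26, 11, -5, 48, 4, 27] (no swap needed)
Insert 21:
  append 21 at index 8 → [-28, -17, -26, 11, -5, 48, 4, 27, 21] (no swap needed)
Insert -7:
  append -7 at index 9 → [-28, -17, -26, 11, -5, 48, 4, 27, 21, -7]
  -7 < parent -5 at index 4, swap → [-28, -17, -26, 11, -7, 48, 4, 27, 21, -5]
Insert -2:
  append -2 at index 10 → [-28, -17, -26, 11, -7, 48, 4, 27, 21, -5, -2] (no swap needed)

[-28, -17, -26, 11, -7, 48, 4, 27, 21, -5, -2]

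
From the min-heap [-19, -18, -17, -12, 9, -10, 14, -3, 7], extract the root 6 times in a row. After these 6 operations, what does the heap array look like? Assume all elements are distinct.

[7, 9, 14]

extract-min #1 returns -19:
  remove root -19; move last element 7 to root → [7, -18, -17, -12, 9, -10, 14, -3]
  7 vs smaller child -18 at index 1, swap → [-18, 7, -17, -12, 9, -10, 14, -3]
  7 vs smaller child -12 at index 3, swap → [-18, -12, -17, 7, 9, -10, 14, -3]
  7 vs only child -3 at index 7, swap → [-18, -12, -17, -3, 9, -10, 14, 7]
extract-min #2 returns -18:
  remove root -18; move last element 7 to root → [7, -12, -17, -3, 9, -10, 14]
  7 vs smaller child -17 at index 2, swap → [-17, -12, 7, -3, 9, -10, 14]
  7 vs smaller child -10 at index 5, swap → [-17, -12, -10, -3, 9, 7, 14]
extract-min #3 returns -17:
  remove root -17; move last element 14 to root → [14, -12, -10, -3, 9, 7]
  14 vs smaller child -12 at index 1, swap → [-12, 14, -10, -3, 9, 7]
  14 vs smaller child -3 at index 3, swap → [-12, -3, -10, 14, 9, 7]
extract-min #4 returns -12:
  remove root -12; move last element 7 to root → [7, -3, -10, 14, 9]
  7 vs smaller child -10 at index 2, swap → [-10, -3, 7, 14, 9]
extract-min #5 returns -10:
  remove root -10; move last element 9 to root → [9, -3, 7, 14]
  9 vs smaller child -3 at index 1, swap → [-3, 9, 7, 14]
extract-min #6 returns -3:
  remove root -3; move last element 14 to root → [14, 9, 7]
  14 vs smaller child 7 at index 2, swap → [7, 9, 14]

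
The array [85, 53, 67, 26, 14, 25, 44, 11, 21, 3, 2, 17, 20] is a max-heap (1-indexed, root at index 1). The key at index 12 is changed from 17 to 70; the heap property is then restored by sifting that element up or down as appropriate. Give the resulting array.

set index 12 from 17 to 70 → [85, 53, 67, 26, 14, 25, 44, 11, 21, 3, 2, 70, 20]
70 > parent 25 at index 6, swap → [85, 53, 67, 26, 14, 70, 44, 11, 21, 3, 2, 25, 20]
70 > parent 67 at index 3, swap → [85, 53, 70, 26, 14, 67, 44, 11, 21, 3, 2, 25, 20]

[85, 53, 70, 26, 14, 67, 44, 11, 21, 3, 2, 25, 20]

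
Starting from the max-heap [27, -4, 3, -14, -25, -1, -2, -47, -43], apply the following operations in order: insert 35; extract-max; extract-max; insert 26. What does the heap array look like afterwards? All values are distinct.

[26, 3, -1, -4, -25, -43, -2, -47, -14]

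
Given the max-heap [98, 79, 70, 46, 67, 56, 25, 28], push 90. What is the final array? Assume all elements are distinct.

[98, 90, 70, 79, 67, 56, 25, 28, 46]

append 90 at index 8 → [98, 79, 70, 46, 67, 56, 25, 28, 90]
90 > parent 46 at index 3, swap → [98, 79, 70, 90, 67, 56, 25, 28, 46]
90 > parent 79 at index 1, swap → [98, 90, 70, 79, 67, 56, 25, 28, 46]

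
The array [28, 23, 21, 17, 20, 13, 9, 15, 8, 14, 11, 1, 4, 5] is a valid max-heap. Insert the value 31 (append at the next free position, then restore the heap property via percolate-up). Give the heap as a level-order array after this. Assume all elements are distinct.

append 31 at index 14 → [28, 23, 21, 17, 20, 13, 9, 15, 8, 14, 11, 1, 4, 5, 31]
31 > parent 9 at index 6, swap → [28, 23, 21, 17, 20, 13, 31, 15, 8, 14, 11, 1, 4, 5, 9]
31 > parent 21 at index 2, swap → [28, 23, 31, 17, 20, 13, 21, 15, 8, 14, 11, 1, 4, 5, 9]
31 > parent 28 at index 0, swap → [31, 23, 28, 17, 20, 13, 21, 15, 8, 14, 11, 1, 4, 5, 9]

[31, 23, 28, 17, 20, 13, 21, 15, 8, 14, 11, 1, 4, 5, 9]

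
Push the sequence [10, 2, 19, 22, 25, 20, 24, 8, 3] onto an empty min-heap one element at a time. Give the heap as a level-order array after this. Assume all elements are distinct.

[2, 3, 19, 8, 25, 20, 24, 22, 10]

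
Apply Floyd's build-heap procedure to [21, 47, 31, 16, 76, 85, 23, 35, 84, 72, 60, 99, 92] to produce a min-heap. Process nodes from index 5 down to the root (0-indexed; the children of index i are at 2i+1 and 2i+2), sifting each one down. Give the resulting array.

sift down from index 5: already satisfies heap property
sift down from index 4:
  76 vs smaller child 60 at index 10, swap → [21, 47, 31, 16, 60, 85, 23, 35, 84, 72, 76, 99, 92]
sift down from index 3: already satisfies heap property
sift down from index 2:
  31 vs smaller child 23 at index 6, swap → [21, 47, 23, 16, 60, 85, 31, 35, 84, 72, 76, 99, 92]
sift down from index 1:
  47 vs smaller child 16 at index 3, swap → [21, 16, 23, 47, 60, 85, 31, 35, 84, 72, 76, 99, 92]
  47 vs smaller child 35 at index 7, swap → [21, 16, 23, 35, 60, 85, 31, 47, 84, 72, 76, 99, 92]
sift down from index 0:
  21 vs smaller child 16 at index 1, swap → [16, 21, 23, 35, 60, 85, 31, 47, 84, 72, 76, 99, 92]

[16, 21, 23, 35, 60, 85, 31, 47, 84, 72, 76, 99, 92]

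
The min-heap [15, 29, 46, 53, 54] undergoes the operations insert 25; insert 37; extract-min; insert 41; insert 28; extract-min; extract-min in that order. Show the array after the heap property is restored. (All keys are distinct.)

[29, 41, 37, 53, 54, 46]

insert 25:
  append 25 at index 5 → [15, 29, 46, 53, 54, 25]
  25 < parent 46 at index 2, swap → [15, 29, 25, 53, 54, 46]
insert 37:
  append 37 at index 6 → [15, 29, 25, 53, 54, 46, 37] (no swap needed)
extract-min → returns 15:
  remove root 15; move last element 37 to root → [37, 29, 25, 53, 54, 46]
  37 vs smaller child 25 at index 2, swap → [25, 29, 37, 53, 54, 46]
insert 41:
  append 41 at index 6 → [25, 29, 37, 53, 54, 46, 41] (no swap needed)
insert 28:
  append 28 at index 7 → [25, 29, 37, 53, 54, 46, 41, 28]
  28 < parent 53 at index 3, swap → [25, 29, 37, 28, 54, 46, 41, 53]
  28 < parent 29 at index 1, swap → [25, 28, 37, 29, 54, 46, 41, 53]
extract-min → returns 25:
  remove root 25; move last element 53 to root → [53, 28, 37, 29, 54, 46, 41]
  53 vs smaller child 28 at index 1, swap → [28, 53, 37, 29, 54, 46, 41]
  53 vs smaller child 29 at index 3, swap → [28, 29, 37, 53, 54, 46, 41]
extract-min → returns 28:
  remove root 28; move last element 41 to root → [41, 29, 37, 53, 54, 46]
  41 vs smaller child 29 at index 1, swap → [29, 41, 37, 53, 54, 46]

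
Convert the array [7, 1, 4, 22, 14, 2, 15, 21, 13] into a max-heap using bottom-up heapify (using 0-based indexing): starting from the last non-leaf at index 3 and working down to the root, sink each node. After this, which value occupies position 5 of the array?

sift down from index 3: already satisfies heap property
sift down from index 2:
  4 vs larger child 15 at index 6, swap → [7, 1, 15, 22, 14, 2, 4, 21, 13]
sift down from index 1:
  1 vs larger child 22 at index 3, swap → [7, 22, 15, 1, 14, 2, 4, 21, 13]
  1 vs larger child 21 at index 7, swap → [7, 22, 15, 21, 14, 2, 4, 1, 13]
sift down from index 0:
  7 vs larger child 22 at index 1, swap → [22, 7, 15, 21, 14, 2, 4, 1, 13]
  7 vs larger child 21 at index 3, swap → [22, 21, 15, 7, 14, 2, 4, 1, 13]
  7 vs larger child 13 at index 8, swap → [22, 21, 15, 13, 14, 2, 4, 1, 7]
resulting array: [22, 21, 15, 13, 14, 2, 4, 1, 7]

2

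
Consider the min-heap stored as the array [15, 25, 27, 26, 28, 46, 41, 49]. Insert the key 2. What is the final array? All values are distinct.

append 2 at index 8 → [15, 25, 27, 26, 28, 46, 41, 49, 2]
2 < parent 26 at index 3, swap → [15, 25, 27, 2, 28, 46, 41, 49, 26]
2 < parent 25 at index 1, swap → [15, 2, 27, 25, 28, 46, 41, 49, 26]
2 < parent 15 at index 0, swap → [2, 15, 27, 25, 28, 46, 41, 49, 26]

[2, 15, 27, 25, 28, 46, 41, 49, 26]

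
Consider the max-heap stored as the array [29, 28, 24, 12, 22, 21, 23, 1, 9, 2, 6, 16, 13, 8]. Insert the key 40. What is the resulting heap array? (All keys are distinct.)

[40, 28, 29, 12, 22, 21, 24, 1, 9, 2, 6, 16, 13, 8, 23]

append 40 at index 14 → [29, 28, 24, 12, 22, 21, 23, 1, 9, 2, 6, 16, 13, 8, 40]
40 > parent 23 at index 6, swap → [29, 28, 24, 12, 22, 21, 40, 1, 9, 2, 6, 16, 13, 8, 23]
40 > parent 24 at index 2, swap → [29, 28, 40, 12, 22, 21, 24, 1, 9, 2, 6, 16, 13, 8, 23]
40 > parent 29 at index 0, swap → [40, 28, 29, 12, 22, 21, 24, 1, 9, 2, 6, 16, 13, 8, 23]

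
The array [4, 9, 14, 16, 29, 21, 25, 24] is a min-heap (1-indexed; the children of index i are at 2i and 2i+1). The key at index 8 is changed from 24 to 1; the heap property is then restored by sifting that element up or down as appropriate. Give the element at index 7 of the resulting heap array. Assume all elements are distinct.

25

set index 8 from 24 to 1 → [4, 9, 14, 16, 29, 21, 25, 1]
1 < parent 16 at index 4, swap → [4, 9, 14, 1, 29, 21, 25, 16]
1 < parent 9 at index 2, swap → [4, 1, 14, 9, 29, 21, 25, 16]
1 < parent 4 at index 1, swap → [1, 4, 14, 9, 29, 21, 25, 16]
resulting array: [1, 4, 14, 9, 29, 21, 25, 16]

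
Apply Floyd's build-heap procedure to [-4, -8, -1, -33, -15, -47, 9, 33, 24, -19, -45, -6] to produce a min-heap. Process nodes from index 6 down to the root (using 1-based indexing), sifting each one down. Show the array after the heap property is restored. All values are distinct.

sift down from index 6: already satisfies heap property
sift down from index 5:
  -15 vs smaller child -45 at index 11, swap → [-4, -8, -1, -33, -45, -47, 9, 33, 24, -19, -15, -6]
sift down from index 4: already satisfies heap property
sift down from index 3:
  -1 vs smaller child -47 at index 6, swap → [-4, -8, -47, -33, -45, -1, 9, 33, 24, -19, -15, -6]
  -1 vs only child -6 at index 12, swap → [-4, -8, -47, -33, -45, -6, 9, 33, 24, -19, -15, -1]
sift down from index 2:
  -8 vs smaller child -45 at index 5, swap → [-4, -45, -47, -33, -8, -6, 9, 33, 24, -19, -15, -1]
  -8 vs smaller child -19 at index 10, swap → [-4, -45, -47, -33, -19, -6, 9, 33, 24, -8, -15, -1]
sift down from index 1:
  -4 vs smaller child -47 at index 3, swap → [-47, -45, -4, -33, -19, -6, 9, 33, 24, -8, -15, -1]
  -4 vs smaller child -6 at index 6, swap → [-47, -45, -6, -33, -19, -4, 9, 33, 24, -8, -15, -1]

[-47, -45, -6, -33, -19, -4, 9, 33, 24, -8, -15, -1]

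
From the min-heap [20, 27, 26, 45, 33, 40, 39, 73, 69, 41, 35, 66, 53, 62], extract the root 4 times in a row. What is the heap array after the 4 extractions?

[35, 41, 39, 45, 53, 40, 62, 73, 69, 66]

extract-min #1 returns 20:
  remove root 20; move last element 62 to root → [62, 27, 26, 45, 33, 40, 39, 73, 69, 41, 35, 66, 53]
  62 vs smaller child 26 at index 2, swap → [26, 27, 62, 45, 33, 40, 39, 73, 69, 41, 35, 66, 53]
  62 vs smaller child 39 at index 6, swap → [26, 27, 39, 45, 33, 40, 62, 73, 69, 41, 35, 66, 53]
extract-min #2 returns 26:
  remove root 26; move last element 53 to root → [53, 27, 39, 45, 33, 40, 62, 73, 69, 41, 35, 66]
  53 vs smaller child 27 at index 1, swap → [27, 53, 39, 45, 33, 40, 62, 73, 69, 41, 35, 66]
  53 vs smaller child 33 at index 4, swap → [27, 33, 39, 45, 53, 40, 62, 73, 69, 41, 35, 66]
  53 vs smaller child 35 at index 10, swap → [27, 33, 39, 45, 35, 40, 62, 73, 69, 41, 53, 66]
extract-min #3 returns 27:
  remove root 27; move last element 66 to root → [66, 33, 39, 45, 35, 40, 62, 73, 69, 41, 53]
  66 vs smaller child 33 at index 1, swap → [33, 66, 39, 45, 35, 40, 62, 73, 69, 41, 53]
  66 vs smaller child 35 at index 4, swap → [33, 35, 39, 45, 66, 40, 62, 73, 69, 41, 53]
  66 vs smaller child 41 at index 9, swap → [33, 35, 39, 45, 41, 40, 62, 73, 69, 66, 53]
extract-min #4 returns 33:
  remove root 33; move last element 53 to root → [53, 35, 39, 45, 41, 40, 62, 73, 69, 66]
  53 vs smaller child 35 at index 1, swap → [35, 53, 39, 45, 41, 40, 62, 73, 69, 66]
  53 vs smaller child 41 at index 4, swap → [35, 41, 39, 45, 53, 40, 62, 73, 69, 66]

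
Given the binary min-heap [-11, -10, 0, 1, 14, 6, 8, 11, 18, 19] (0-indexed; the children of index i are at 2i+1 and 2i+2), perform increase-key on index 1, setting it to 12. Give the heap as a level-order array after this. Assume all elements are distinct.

[-11, 1, 0, 11, 14, 6, 8, 12, 18, 19]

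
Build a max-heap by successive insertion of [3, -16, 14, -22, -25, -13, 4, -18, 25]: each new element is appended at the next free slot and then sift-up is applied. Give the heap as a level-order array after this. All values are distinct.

Insert 3:
  append 3 at index 0 → [3] (no swap needed)
Insert -16:
  append -16 at index 1 → [3, -16] (no swap needed)
Insert 14:
  append 14 at index 2 → [3, -16, 14]
  14 > parent 3 at index 0, swap → [14, -16, 3]
Insert -22:
  append -22 at index 3 → [14, -16, 3, -22] (no swap needed)
Insert -25:
  append -25 at index 4 → [14, -16, 3, -22, -25] (no swap needed)
Insert -13:
  append -13 at index 5 → [14, -16, 3, -22, -25, -13] (no swap needed)
Insert 4:
  append 4 at index 6 → [14, -16, 3, -22, -25, -13, 4]
  4 > parent 3 at index 2, swap → [14, -16, 4, -22, -25, -13, 3]
Insert -18:
  append -18 at index 7 → [14, -16, 4, -22, -25, -13, 3, -18]
  -18 > parent -22 at index 3, swap → [14, -16, 4, -18, -25, -13, 3, -22]
Insert 25:
  append 25 at index 8 → [14, -16, 4, -18, -25, -13, 3, -22, 25]
  25 > parent -18 at index 3, swap → [14, -16, 4, 25, -25, -13, 3, -22, -18]
  25 > parent -16 at index 1, swap → [14, 25, 4, -16, -25, -13, 3, -22, -18]
  25 > parent 14 at index 0, swap → [25, 14, 4, -16, -25, -13, 3, -22, -18]

[25, 14, 4, -16, -25, -13, 3, -22, -18]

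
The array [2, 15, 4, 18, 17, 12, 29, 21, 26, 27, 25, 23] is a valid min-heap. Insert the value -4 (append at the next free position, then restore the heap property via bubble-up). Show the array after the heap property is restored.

[-4, 15, 2, 18, 17, 4, 29, 21, 26, 27, 25, 23, 12]

append -4 at index 12 → [2, 15, 4, 18, 17, 12, 29, 21, 26, 27, 25, 23, -4]
-4 < parent 12 at index 5, swap → [2, 15, 4, 18, 17, -4, 29, 21, 26, 27, 25, 23, 12]
-4 < parent 4 at index 2, swap → [2, 15, -4, 18, 17, 4, 29, 21, 26, 27, 25, 23, 12]
-4 < parent 2 at index 0, swap → [-4, 15, 2, 18, 17, 4, 29, 21, 26, 27, 25, 23, 12]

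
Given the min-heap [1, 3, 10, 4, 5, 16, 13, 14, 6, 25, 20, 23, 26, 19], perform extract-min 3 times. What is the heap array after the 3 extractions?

[5, 6, 10, 14, 20, 16, 13, 23, 19, 25, 26]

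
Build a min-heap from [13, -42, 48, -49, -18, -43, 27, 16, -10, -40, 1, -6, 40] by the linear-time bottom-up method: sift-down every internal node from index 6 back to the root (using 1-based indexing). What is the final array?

sift down from index 6: already satisfies heap property
sift down from index 5:
  -18 vs smaller child -40 at index 10, swap → [13, -42, 48, -49, -40, -43, 27, 16, -10, -18, 1, -6, 40]
sift down from index 4: already satisfies heap property
sift down from index 3:
  48 vs smaller child -43 at index 6, swap → [13, -42, -43, -49, -40, 48, 27, 16, -10, -18, 1, -6, 40]
  48 vs smaller child -6 at index 12, swap → [13, -42, -43, -49, -40, -6, 27, 16, -10, -18, 1, 48, 40]
sift down from index 2:
  -42 vs smaller child -49 at index 4, swap → [13, -49, -43, -42, -40, -6, 27, 16, -10, -18, 1, 48, 40]
sift down from index 1:
  13 vs smaller child -49 at index 2, swap → [-49, 13, -43, -42, -40, -6, 27, 16, -10, -18, 1, 48, 40]
  13 vs smaller child -42 at index 4, swap → [-49, -42, -43, 13, -40, -6, 27, 16, -10, -18, 1, 48, 40]
  13 vs smaller child -10 at index 9, swap → [-49, -42, -43, -10, -40, -6, 27, 16, 13, -18, 1, 48, 40]

[-49, -42, -43, -10, -40, -6, 27, 16, 13, -18, 1, 48, 40]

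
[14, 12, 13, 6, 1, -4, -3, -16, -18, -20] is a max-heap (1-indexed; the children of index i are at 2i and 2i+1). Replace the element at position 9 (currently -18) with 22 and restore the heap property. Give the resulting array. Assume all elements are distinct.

set index 9 from -18 to 22 → [14, 12, 13, 6, 1, -4, -3, -16, 22, -20]
22 > parent 6 at index 4, swap → [14, 12, 13, 22, 1, -4, -3, -16, 6, -20]
22 > parent 12 at index 2, swap → [14, 22, 13, 12, 1, -4, -3, -16, 6, -20]
22 > parent 14 at index 1, swap → [22, 14, 13, 12, 1, -4, -3, -16, 6, -20]

[22, 14, 13, 12, 1, -4, -3, -16, 6, -20]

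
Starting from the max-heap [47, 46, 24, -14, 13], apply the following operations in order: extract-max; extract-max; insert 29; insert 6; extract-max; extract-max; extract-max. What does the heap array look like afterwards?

[6, -14]

extract-max → returns 47:
  remove root 47; move last element 13 to root → [13, 46, 24, -14]
  13 vs larger child 46 at index 1, swap → [46, 13, 24, -14]
extract-max → returns 46:
  remove root 46; move last element -14 to root → [-14, 13, 24]
  -14 vs larger child 24 at index 2, swap → [24, 13, -14]
insert 29:
  append 29 at index 3 → [24, 13, -14, 29]
  29 > parent 13 at index 1, swap → [24, 29, -14, 13]
  29 > parent 24 at index 0, swap → [29, 24, -14, 13]
insert 6:
  append 6 at index 4 → [29, 24, -14, 13, 6] (no swap needed)
extract-max → returns 29:
  remove root 29; move last element 6 to root → [6, 24, -14, 13]
  6 vs larger child 24 at index 1, swap → [24, 6, -14, 13]
  6 vs only child 13 at index 3, swap → [24, 13, -14, 6]
extract-max → returns 24:
  remove root 24; move last element 6 to root → [6, 13, -14]
  6 vs larger child 13 at index 1, swap → [13, 6, -14]
extract-max → returns 13:
  remove root 13; move last element -14 to root → [-14, 6]
  -14 vs only child 6 at index 1, swap → [6, -14]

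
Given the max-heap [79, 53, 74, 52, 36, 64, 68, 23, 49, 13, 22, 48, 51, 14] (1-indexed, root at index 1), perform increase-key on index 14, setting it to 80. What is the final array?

[80, 53, 79, 52, 36, 64, 74, 23, 49, 13, 22, 48, 51, 68]

set index 14 from 14 to 80 → [79, 53, 74, 52, 36, 64, 68, 23, 49, 13, 22, 48, 51, 80]
80 > parent 68 at index 7, swap → [79, 53, 74, 52, 36, 64, 80, 23, 49, 13, 22, 48, 51, 68]
80 > parent 74 at index 3, swap → [79, 53, 80, 52, 36, 64, 74, 23, 49, 13, 22, 48, 51, 68]
80 > parent 79 at index 1, swap → [80, 53, 79, 52, 36, 64, 74, 23, 49, 13, 22, 48, 51, 68]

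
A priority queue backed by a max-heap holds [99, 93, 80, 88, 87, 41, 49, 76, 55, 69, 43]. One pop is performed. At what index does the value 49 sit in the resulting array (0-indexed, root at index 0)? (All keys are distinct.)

6

remove root 99; move last element 43 to root → [43, 93, 80, 88, 87, 41, 49, 76, 55, 69]
43 vs larger child 93 at index 1, swap → [93, 43, 80, 88, 87, 41, 49, 76, 55, 69]
43 vs larger child 88 at index 3, swap → [93, 88, 80, 43, 87, 41, 49, 76, 55, 69]
43 vs larger child 76 at index 7, swap → [93, 88, 80, 76, 87, 41, 49, 43, 55, 69]
resulting array: [93, 88, 80, 76, 87, 41, 49, 43, 55, 69]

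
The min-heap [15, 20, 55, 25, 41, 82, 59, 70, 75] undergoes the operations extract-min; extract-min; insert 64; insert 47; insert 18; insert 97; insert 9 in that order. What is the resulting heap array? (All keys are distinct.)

[9, 25, 18, 47, 41, 55, 59, 70, 64, 75, 97, 82]

extract-min → returns 15:
  remove root 15; move last element 75 to root → [75, 20, 55, 25, 41, 82, 59, 70]
  75 vs smaller child 20 at index 1, swap → [20, 75, 55, 25, 41, 82, 59, 70]
  75 vs smaller child 25 at index 3, swap → [20, 25, 55, 75, 41, 82, 59, 70]
  75 vs only child 70 at index 7, swap → [20, 25, 55, 70, 41, 82, 59, 75]
extract-min → returns 20:
  remove root 20; move last element 75 to root → [75, 25, 55, 70, 41, 82, 59]
  75 vs smaller child 25 at index 1, swap → [25, 75, 55, 70, 41, 82, 59]
  75 vs smaller child 41 at index 4, swap → [25, 41, 55, 70, 75, 82, 59]
insert 64:
  append 64 at index 7 → [25, 41, 55, 70, 75, 82, 59, 64]
  64 < parent 70 at index 3, swap → [25, 41, 55, 64, 75, 82, 59, 70]
insert 47:
  append 47 at index 8 → [25, 41, 55, 64, 75, 82, 59, 70, 47]
  47 < parent 64 at index 3, swap → [25, 41, 55, 47, 75, 82, 59, 70, 64]
insert 18:
  append 18 at index 9 → [25, 41, 55, 47, 75, 82, 59, 70, 64, 18]
  18 < parent 75 at index 4, swap → [25, 41, 55, 47, 18, 82, 59, 70, 64, 75]
  18 < parent 41 at index 1, swap → [25, 18, 55, 47, 41, 82, 59, 70, 64, 75]
  18 < parent 25 at index 0, swap → [18, 25, 55, 47, 41, 82, 59, 70, 64, 75]
insert 97:
  append 97 at index 10 → [18, 25, 55, 47, 41, 82, 59, 70, 64, 75, 97] (no swap needed)
insert 9:
  append 9 at index 11 → [18, 25, 55, 47, 41, 82, 59, 70, 64, 75, 97, 9]
  9 < parent 82 at index 5, swap → [18, 25, 55, 47, 41, 9, 59, 70, 64, 75, 97, 82]
  9 < parent 55 at index 2, swap → [18, 25, 9, 47, 41, 55, 59, 70, 64, 75, 97, 82]
  9 < parent 18 at index 0, swap → [9, 25, 18, 47, 41, 55, 59, 70, 64, 75, 97, 82]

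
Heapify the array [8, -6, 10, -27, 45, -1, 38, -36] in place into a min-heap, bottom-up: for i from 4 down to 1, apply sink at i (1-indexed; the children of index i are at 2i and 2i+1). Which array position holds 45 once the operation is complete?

sift down from index 4:
  -27 vs only child -36 at index 8, swap → [8, -6, 10, -36, 45, -1, 38, -27]
sift down from index 3:
  10 vs smaller child -1 at index 6, swap → [8, -6, -1, -36, 45, 10, 38, -27]
sift down from index 2:
  -6 vs smaller child -36 at index 4, swap → [8, -36, -1, -6, 45, 10, 38, -27]
  -6 vs only child -27 at index 8, swap → [8, -36, -1, -27, 45, 10, 38, -6]
sift down from index 1:
  8 vs smaller child -36 at index 2, swap → [-36, 8, -1, -27, 45, 10, 38, -6]
  8 vs smaller child -27 at index 4, swap → [-36, -27, -1, 8, 45, 10, 38, -6]
  8 vs only child -6 at index 8, swap → [-36, -27, -1, -6, 45, 10, 38, 8]
resulting array: [-36, -27, -1, -6, 45, 10, 38, 8]

5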